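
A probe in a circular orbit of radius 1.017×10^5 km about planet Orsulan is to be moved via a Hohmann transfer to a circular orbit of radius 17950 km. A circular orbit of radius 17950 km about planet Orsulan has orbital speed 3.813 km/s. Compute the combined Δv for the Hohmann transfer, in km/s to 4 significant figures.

From the circular-orbit relation v² = μ/r at r = 17950 km: μ = v²r = (3.813)² × 17950 = 2.60974×10^5 km³/s².
The Hohmann ellipse has a_t = (r₁ + r₂)/2 = 59825 km.
At r₁ the circular-orbit speed is v₁ = √(μ/r₁) = 1.60191 km/s.
On the transfer ellipse at r₁, vis-viva gives v_a = √[μ(2/r₁ − 1/a_t)] = 0.877464 km/s.
First burn Δv₁ = |v_a − v₁| = 0.72445 km/s.
At r₂, v₂ = √(μ/r₂) = 3.8130 km/s.
Transfer-orbit speed at r₂: v_p = √[μ(2/r₂ − 1/a_t)] = 4.9715 km/s.
Second burn Δv₂ = |v₂ − v_p| = 1.1585 km/s.
Total Δv = Δv₁ + Δv₂ = 1.883 km/s.

Δv = 1.883 km/s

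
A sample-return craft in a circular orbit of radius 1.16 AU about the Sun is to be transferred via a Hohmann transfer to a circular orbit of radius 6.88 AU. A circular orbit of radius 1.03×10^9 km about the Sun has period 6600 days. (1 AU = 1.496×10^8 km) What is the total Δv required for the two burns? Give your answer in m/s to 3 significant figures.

Δv = 13800 m/s

From Kepler's third law T² = 4π²r³/μ at r = 1.03×10^9 km, T = 6600 days = 6600 × 86400 s = 5.7024×10^8 s: μ = 4π²r³/T² = 1.32665×10^11 km³/s².
In km: r₁ = 1.16 × 1.496×10^8 = 1.73536×10^8 km; r₂ = 6.88 × 1.496×10^8 = 1.029248×10^9 km.
The Hohmann ellipse has a_t = (r₁ + r₂)/2 = 6.01392×10^8 km.
Circular speed at r₁: v₁ = √(μ/r₁) = √(1.32665×10^11/1.73536×10^8) = 27.649 km/s.
On the transfer ellipse at r₁, v² = μ(2/r − 1/a) gives v_p = √[μ(2/r₁ − 1/a_t)] = 36.171 km/s.
First burn Δv₁ = |v_p − v₁| = 8.522 km/s.
Circular speed at r₂: v₂ = √(μ/r₂) = 11.3532 km/s.
Transfer-orbit speed at r₂: v_a = √[μ(2/r₂ − 1/a_t)] = 6.09865 km/s.
Second burn Δv₂ = |v₂ − v_a| = 5.255 km/s.
Δv = Δv₁ + Δv₂ = 8.522 + 5.255 = 13.78 km/s.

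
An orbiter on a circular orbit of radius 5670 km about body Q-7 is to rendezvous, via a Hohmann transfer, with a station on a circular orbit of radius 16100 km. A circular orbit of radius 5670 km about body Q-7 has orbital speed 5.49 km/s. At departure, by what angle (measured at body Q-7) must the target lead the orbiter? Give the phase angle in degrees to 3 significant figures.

φ = 79.9°

From the circular-orbit relation v² = μ/r at r = 5670 km: μ = v²r = (5.49)² × 5670 = 1.70894×10^5 km³/s².
Semi-major axis of the transfer orbit: a_t = (5670 + 16100)/2 = 10885 km.
Transfer time t = π√(a_t³/μ) = 8630.4 s.
Target angular speed ω₂ = √(μ/r₂³) = 2.0236×10^-4 rad/s.
Angle swept by the target during transfer: ω₂·t = 1.7464 rad = 100.1°.
Arrival is 180° from departure on the ellipse, so φ = 180° − 100.1° = 79.9°.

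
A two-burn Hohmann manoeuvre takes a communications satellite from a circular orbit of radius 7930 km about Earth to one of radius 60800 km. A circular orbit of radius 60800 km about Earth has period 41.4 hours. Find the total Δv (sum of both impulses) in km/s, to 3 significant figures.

Δv = 3.67 km/s

From Kepler's third law T² = 4π²r³/μ at r = 60800 km, T = 41.4 hours = 41.4 × 3600 s = 1.4904×10^5 s: μ = 4π²r³/T² = 3.99452×10^5 km³/s².
The Hohmann ellipse has a_t = (r₁ + r₂)/2 = 34365 km.
At r₁ the circular-orbit speed is v₁ = √(μ/r₁) = 7.097 km/s.
Transfer-orbit speed at r₁ (vis-viva equation): v_p = √[μ(2/r₁ − 1/a_t)] = 9.440 km/s.
First burn Δv₁ = |v_p − v₁| = 2.343 km/s.
Circular speed at r₂: v₂ = √(μ/r₂) = 2.563 km/s.
Transfer-orbit speed at r₂: v_a = √[μ(2/r₂ − 1/a_t)] = 1.231 km/s.
Second burn Δv₂ = |v₂ − v_a| = 1.332 km/s.
Δv = Δv₁ + Δv₂ = 2.343 + 1.332 = 3.675 km/s.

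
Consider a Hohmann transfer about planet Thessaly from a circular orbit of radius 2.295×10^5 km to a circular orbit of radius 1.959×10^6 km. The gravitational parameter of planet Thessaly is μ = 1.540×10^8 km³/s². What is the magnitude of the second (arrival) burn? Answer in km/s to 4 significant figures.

Δv₂ = 4.806 km/s

Transfer-ellipse semi-major axis a_t = (r₁ + r₂)/2 = (2.295×10^5 + 1.959×10^6)/2 = 1.09425×10^6 km.
Circular speed at r = 1.959×10^6 km: v_c = √(μ/r) = 8.866 km/s.
Transfer-orbit speed at the same r (vis-viva, a = a_t): v_t = √[μ(2/r − 1/a_t)] = 4.060 km/s.
Δv₂ = |v_t − v_c| = |4.060 − 8.866| = 4.806 km/s.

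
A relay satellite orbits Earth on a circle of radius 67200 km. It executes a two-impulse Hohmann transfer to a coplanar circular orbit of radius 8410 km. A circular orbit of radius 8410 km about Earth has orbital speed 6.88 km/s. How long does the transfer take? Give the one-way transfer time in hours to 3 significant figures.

From the circular-orbit relation v² = μ/r at r = 8410 km: μ = v²r = (6.88)² × 8410 = 3.98082×10^5 km³/s².
Transfer-ellipse semi-major axis a_t = (r₁ + r₂)/2 = (67200 + 8410)/2 = 37805 km.
Transfer time t = π√(a_t³/μ) = π√((37805)³ / 3.98082×10^5) = 36600 s.
Converting: 36600 s ÷ 3600 s/hour = 10.2 hours.

t = 10.2 hours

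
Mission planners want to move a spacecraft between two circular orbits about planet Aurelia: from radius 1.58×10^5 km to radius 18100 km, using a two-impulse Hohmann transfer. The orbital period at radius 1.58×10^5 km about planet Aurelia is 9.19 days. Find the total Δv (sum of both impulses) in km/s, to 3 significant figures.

From Kepler's third law T² = 4π²r³/μ at r = 1.58×10^5 km, T = 9.19 days = 9.19 × 86400 s = 7.94016×10^5 s: μ = 4π²r³/T² = 2.46986×10^5 km³/s².
Transfer-ellipse semi-major axis a_t = (r₁ + r₂)/2 = (1.580×10^5 + 18100)/2 = 88050 km.
Circular speed at r₁: v₁ = √(μ/r₁) = √(2.46986×10^5/1.580×10^5) = 1.25028 km/s.
Transfer-orbit speed at r₁ (vis-viva equation): v_a = √[μ(2/r₁ − 1/a_t)] = 0.566868 km/s.
First burn Δv₁ = |v_a − v₁| = 0.68341 km/s.
Circular speed at r₂: v₂ = √(μ/r₂) = 3.6940 km/s.
Transfer-orbit speed at r₂: v_p = √[μ(2/r₂ − 1/a_t)] = 4.9484 km/s.
Second burn Δv₂ = |v₂ − v_p| = 1.2544 km/s.
Δv = Δv₁ + Δv₂ = 0.68341 + 1.2544 = 1.938 km/s.

Δv = 1.94 km/s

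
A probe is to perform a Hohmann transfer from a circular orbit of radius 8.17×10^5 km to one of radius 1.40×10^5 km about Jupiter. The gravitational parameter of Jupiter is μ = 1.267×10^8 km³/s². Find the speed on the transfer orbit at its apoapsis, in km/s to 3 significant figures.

Semi-major axis of the transfer orbit: a_t = (8.170×10^5 + 1.400×10^5)/2 = 4.785×10^5 km.
At apoapsis, r = 8.170×10^5 km.
Applying v² = μ(2/r − 1/a_t): v = 6.736 km/s.

v = 6.74 km/s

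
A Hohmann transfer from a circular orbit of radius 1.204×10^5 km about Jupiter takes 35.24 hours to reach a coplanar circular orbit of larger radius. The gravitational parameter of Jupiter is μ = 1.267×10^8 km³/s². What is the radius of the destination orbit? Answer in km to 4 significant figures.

Transfer time t = 35.24 hours = 1.26864×10^5 s, and t = π√(a_t³/μ).
So a_t = (μ t²/π²)^(1/3) = (1.267×10^8 × (1.26864×10^5)² / π²)^(1/3) = 5.9118×10^5 km.
Since a_t = (r₁ + r₂)/2, r₂ = 2a_t − r₁ = 2×5.9118×10^5 − 1.204×10^5 = 1.06196×10^6 km.

r₂ = 1.062×10^6 km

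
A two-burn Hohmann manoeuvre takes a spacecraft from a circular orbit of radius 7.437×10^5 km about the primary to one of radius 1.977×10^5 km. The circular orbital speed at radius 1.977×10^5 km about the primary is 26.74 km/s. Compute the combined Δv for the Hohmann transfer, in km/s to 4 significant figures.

Δv = 11.72 km/s

From the circular-orbit relation v² = μ/r at r = 1.977×10^5 km: μ = v²r = (26.74)² × 1.977×10^5 = 1.41361×10^8 km³/s².
The Hohmann ellipse has a_t = (r₁ + r₂)/2 = 4.707×10^5 km.
Circular speed at r₁: v₁ = √(μ/r₁) = √(1.41361×10^8/7.437×10^5) = 13.787 km/s.
On the transfer ellipse at r₁, v² = μ(2/r − 1/a) gives v_a = √[μ(2/r₁ − 1/a_t)] = 8.9351 km/s.
First burn Δv₁ = |v_a − v₁| = 4.852 km/s.
At r₂, v₂ = √(μ/r₂) = 26.740 km/s.
Transfer-orbit speed at r₂: v_p = √[μ(2/r₂ − 1/a_t)] = 33.612 km/s.
Second burn Δv₂ = |v₂ − v_p| = 6.872 km/s.
Δv = Δv₁ + Δv₂ = 4.852 + 6.872 = 11.72 km/s.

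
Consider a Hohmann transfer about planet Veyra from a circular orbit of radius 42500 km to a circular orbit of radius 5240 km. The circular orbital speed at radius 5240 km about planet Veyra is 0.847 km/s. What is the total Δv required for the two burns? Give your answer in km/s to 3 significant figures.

From the circular-orbit relation v² = μ/r at r = 5240 km: μ = v²r = (0.847)² × 5240 = 3759.22 km³/s².
The Hohmann ellipse has a_t = (r₁ + r₂)/2 = 23870 km.
Circular speed at r₁: v₁ = √(μ/r₁) = √(3759.22/42500) = 0.2974 km/s.
On the transfer ellipse at r₁, vis-viva equation gives v_a = √[μ(2/r₁ − 1/a_t)] = 0.1393 km/s.
First burn Δv₁ = |v_a − v₁| = 0.1581 km/s.
At r₂, v₂ = √(μ/r₂) = 0.84700 km/s.
Transfer-orbit speed at r₂: v_p = √[μ(2/r₂ − 1/a_t)] = 1.1302 km/s.
Second burn Δv₂ = |v₂ − v_p| = 0.2832 km/s.
Δv = Δv₁ + Δv₂ = 0.1581 + 0.2832 = 0.4413 km/s.

Δv = 0.441 km/s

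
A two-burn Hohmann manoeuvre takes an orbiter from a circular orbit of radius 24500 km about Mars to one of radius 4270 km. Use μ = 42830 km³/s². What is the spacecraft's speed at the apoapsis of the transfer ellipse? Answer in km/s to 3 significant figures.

v = 0.720 km/s

The Hohmann ellipse has a_t = (r₁ + r₂)/2 = 14385 km.
The apoapsis of the transfer ellipse is at r = 24500 km.
Vis-viva: v = √[μ(2/r − 1/a_t)] = √[42830 × (2/24500 − 1/14385)] = 0.7204 km/s.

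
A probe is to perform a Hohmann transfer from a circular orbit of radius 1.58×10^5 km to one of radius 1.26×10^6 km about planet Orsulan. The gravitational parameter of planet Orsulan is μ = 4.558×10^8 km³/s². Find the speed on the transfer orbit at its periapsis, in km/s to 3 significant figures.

v = 71.6 km/s

The Hohmann ellipse has a_t = (r₁ + r₂)/2 = 7.090×10^5 km.
The periapsis of the transfer ellipse is at r = 1.580×10^5 km.
Applying v² = μ(2/r − 1/a_t): v = 71.60 km/s.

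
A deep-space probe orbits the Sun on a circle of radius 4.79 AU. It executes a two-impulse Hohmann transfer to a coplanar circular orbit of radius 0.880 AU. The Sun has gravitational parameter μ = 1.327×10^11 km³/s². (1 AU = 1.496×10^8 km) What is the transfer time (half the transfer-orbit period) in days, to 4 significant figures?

t = 871.8 days

In km: r₁ = 4.79 × 1.496×10^8 = 7.16584×10^8 km; r₂ = 0.880 × 1.496×10^8 = 1.31648×10^8 km.
Transfer-ellipse semi-major axis a_t = (r₁ + r₂)/2 = (7.16584×10^8 + 1.31648×10^8)/2 = 4.24116×10^8 km.
By Kepler's third law the transfer-orbit period is T = 2π√(a_t³/μ), so t = T/2 = 7.5325×10^7 s.
Converting: 7.5325×10^7 s ÷ 86400 s/day = 871.8 days.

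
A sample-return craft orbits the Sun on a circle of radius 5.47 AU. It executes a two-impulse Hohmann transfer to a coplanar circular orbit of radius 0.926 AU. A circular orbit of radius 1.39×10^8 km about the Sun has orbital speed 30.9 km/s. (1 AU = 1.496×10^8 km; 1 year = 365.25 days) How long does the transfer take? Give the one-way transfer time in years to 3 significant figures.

From the circular-orbit relation v² = μ/r at r = 1.39×10^8 km: μ = v²r = (30.9)² × 1.39×10^8 = 1.32719×10^11 km³/s².
In km: r₁ = 5.47 × 1.496×10^8 = 8.18312×10^8 km; r₂ = 0.926 × 1.496×10^8 = 1.385296×10^8 km.
Semi-major axis of the transfer orbit: a_t = (8.18312×10^8 + 1.385296×10^8)/2 = 4.784208×10^8 km.
By Kepler's third law the transfer-orbit period is T = 2π√(a_t³/μ), so t = T/2 = 9.024×10^7 s.
Converting: 9.024×10^7 s ÷ 3.15576×10^7 s/year (365.25 × 86400) = 2.86 years.

t = 2.86 years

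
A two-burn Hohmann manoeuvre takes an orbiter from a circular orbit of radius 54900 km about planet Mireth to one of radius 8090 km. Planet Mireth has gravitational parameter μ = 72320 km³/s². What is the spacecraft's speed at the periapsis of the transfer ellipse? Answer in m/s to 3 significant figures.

Transfer-ellipse semi-major axis a_t = (r₁ + r₂)/2 = (54900 + 8090)/2 = 31495 km.
At periapsis, r = 8090 km.
Vis-viva: v = √[μ(2/r − 1/a_t)] = √[72320 × (2/8090 − 1/31495)] = 3.947 km/s.

v = 3950 m/s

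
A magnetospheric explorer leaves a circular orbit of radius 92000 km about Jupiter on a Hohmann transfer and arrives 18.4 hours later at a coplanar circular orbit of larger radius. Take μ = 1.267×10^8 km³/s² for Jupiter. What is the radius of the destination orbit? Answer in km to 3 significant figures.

Transfer time t = 18.4 hours = 66240 s, and t = π√(a_t³/μ).
So a_t = (μ t²/π²)^(1/3) = (1.267×10^8 × (66240)² / π²)^(1/3) = 3.8333×10^5 km.
Since a_t = (r₁ + r₂)/2, r₂ = 2a_t − r₁ = 2×3.8333×10^5 − 92000 = 6.7466×10^5 km.

r₂ = 6.75×10^5 km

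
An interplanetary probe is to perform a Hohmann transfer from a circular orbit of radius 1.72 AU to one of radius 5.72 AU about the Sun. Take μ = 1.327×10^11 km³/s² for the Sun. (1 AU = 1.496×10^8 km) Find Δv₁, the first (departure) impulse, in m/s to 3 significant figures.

In km: r₁ = 1.72 × 1.496×10^8 = 2.57312×10^8 km; r₂ = 5.72 × 1.496×10^8 = 8.55712×10^8 km.
Semi-major axis of the transfer orbit: a_t = (2.57312×10^8 + 8.55712×10^8)/2 = 5.56512×10^8 km.
On the circular orbit at r = 2.57312×10^8 km, v_c = √(μ/r) = 22.709 km/s.
Transfer-orbit speed at the same r (vis-viva, a = a_t): v_t = √[μ(2/r − 1/a_t)] = 28.160 km/s.
Δv₁ = |v_t − v_c| = |28.160 − 22.709| = 5.451 km/s.

Δv₁ = 5450 m/s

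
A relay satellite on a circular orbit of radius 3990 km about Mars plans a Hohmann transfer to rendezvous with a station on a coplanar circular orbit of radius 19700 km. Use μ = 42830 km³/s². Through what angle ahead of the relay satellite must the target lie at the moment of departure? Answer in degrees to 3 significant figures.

φ = 96.1°

Semi-major axis of the transfer orbit: a_t = (3990 + 19700)/2 = 11845 km.
The half-period of the transfer ellipse is t = π√(a_t³/μ) = 19569 s.
The target's mean motion on its circular orbit is ω₂ = √(μ/r₂³) = 7.4847×10^-5 rad/s.
Angle swept by the target during transfer: ω₂·t = 1.4647 rad = 83.92°.
Arrival is 180° from departure on the ellipse, so φ = 180° − 83.92° = 96.1°.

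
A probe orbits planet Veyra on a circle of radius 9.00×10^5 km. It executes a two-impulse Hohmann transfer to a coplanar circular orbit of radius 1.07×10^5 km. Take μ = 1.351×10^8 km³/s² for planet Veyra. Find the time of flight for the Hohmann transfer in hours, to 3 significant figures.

t = 26.8 hours

Semi-major axis of the transfer orbit: a_t = (9.000×10^5 + 1.070×10^5)/2 = 5.035×10^5 km.
Half the transfer-orbit period gives t = π√(a_t³/μ) = 96570 s.
Converting: 96570 s ÷ 3600 s/hour = 26.8 hours.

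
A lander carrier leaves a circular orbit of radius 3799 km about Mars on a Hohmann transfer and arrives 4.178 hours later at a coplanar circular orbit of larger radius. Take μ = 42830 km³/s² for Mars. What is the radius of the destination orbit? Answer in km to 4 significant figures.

Transfer time t = 4.178 hours = 15040.8 s, and t = π√(a_t³/μ).
So a_t = (μ t²/π²)^(1/3) = (42830 × (15040.8)² / π²)^(1/3) = 9938.7 km.
Since a_t = (r₁ + r₂)/2, r₂ = 2a_t − r₁ = 2×9938.7 − 3799 = 16078.4 km.

r₂ = 16080 km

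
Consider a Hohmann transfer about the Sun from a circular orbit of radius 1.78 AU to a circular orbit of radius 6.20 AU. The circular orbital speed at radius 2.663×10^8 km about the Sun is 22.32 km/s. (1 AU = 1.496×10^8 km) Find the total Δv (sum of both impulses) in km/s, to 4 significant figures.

From the circular-orbit relation v² = μ/r at r = 2.663×10^8 km: μ = v²r = (22.32)² × 2.663×10^8 = 1.32666×10^11 km³/s².
In km: r₁ = 1.78 × 1.496×10^8 = 2.66288×10^8 km; r₂ = 6.20 × 1.496×10^8 = 9.2752×10^8 km.
Transfer-ellipse semi-major axis a_t = (r₁ + r₂)/2 = (2.66288×10^8 + 9.2752×10^8)/2 = 5.96904×10^8 km.
Circular speed at r₁: v₁ = √(μ/r₁) = √(1.32666×10^11/2.66288×10^8) = 22.321 km/s.
Transfer-orbit speed at r₁ (vis-viva): v_p = √[μ(2/r₁ − 1/a_t)] = 27.824 km/s.
First burn Δv₁ = |v_p − v₁| = 5.503 km/s.
At r₂, v₂ = √(μ/r₂) = 11.96 km/s.
Transfer-orbit speed at r₂: v_a = √[μ(2/r₂ − 1/a_t)] = 7.988 km/s.
Second burn Δv₂ = |v₂ − v_a| = 3.972 km/s.
Δv = Δv₁ + Δv₂ = 5.503 + 3.972 = 9.475 km/s.

Δv = 9.475 km/s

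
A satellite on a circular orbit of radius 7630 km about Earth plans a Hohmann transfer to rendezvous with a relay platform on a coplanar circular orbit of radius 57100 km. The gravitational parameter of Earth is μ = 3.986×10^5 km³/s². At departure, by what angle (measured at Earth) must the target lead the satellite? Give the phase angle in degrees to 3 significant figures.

φ = 103°

Transfer-ellipse semi-major axis a_t = (r₁ + r₂)/2 = (7630 + 57100)/2 = 32365 km.
Transfer time t = π√(a_t³/μ) = 28973 s.
Target angular speed ω₂ = √(μ/r₂³) = 4.6272×10^-5 rad/s.
Angle swept by the target during transfer: ω₂·t = 1.3406 rad = 76.81°.
The satellite traverses 180° on the transfer ellipse, so the target must lead by 180° − 76.81° = 103°.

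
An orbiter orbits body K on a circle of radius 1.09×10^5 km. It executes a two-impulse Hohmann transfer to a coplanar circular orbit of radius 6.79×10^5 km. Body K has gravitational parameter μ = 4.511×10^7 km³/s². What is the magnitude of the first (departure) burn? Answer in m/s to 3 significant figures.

Δv₁ = 6360 m/s

Semi-major axis of the transfer orbit: a_t = (1.090×10^5 + 6.790×10^5)/2 = 3.940×10^5 km.
On the circular orbit at r = 1.090×10^5 km, v_c = √(μ/r) = 20.343 km/s.
Vis-viva on the transfer ellipse at r = 1.090×10^5 km gives v_t = √[μ(2/r − 1/a_t)] = 26.706 km/s.
Δv₁ = |v_t − v_c| = |26.706 − 20.343| = 6.363 km/s.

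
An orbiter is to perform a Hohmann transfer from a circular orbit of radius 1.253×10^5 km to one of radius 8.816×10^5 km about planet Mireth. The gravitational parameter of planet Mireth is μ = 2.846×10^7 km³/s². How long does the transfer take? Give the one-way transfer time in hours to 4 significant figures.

t = 58.43 hours

The Hohmann ellipse has a_t = (r₁ + r₂)/2 = 5.0345×10^5 km.
Half the transfer-orbit period gives t = π√(a_t³/μ) = 2.1036×10^5 s.
Converting: 2.1036×10^5 s ÷ 3600 s/hour = 58.43 hours.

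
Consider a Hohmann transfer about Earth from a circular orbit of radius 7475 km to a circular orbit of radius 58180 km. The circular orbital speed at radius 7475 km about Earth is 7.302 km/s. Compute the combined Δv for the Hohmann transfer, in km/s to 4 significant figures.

Δv = 3.787 km/s

From the circular-orbit relation v² = μ/r at r = 7475 km: μ = v²r = (7.302)² × 7475 = 3.98561×10^5 km³/s².
Transfer-ellipse semi-major axis a_t = (r₁ + r₂)/2 = (7475 + 58180)/2 = 32827.5 km.
At r₁ the circular-orbit speed is v₁ = √(μ/r₁) = 7.302 km/s.
Transfer-orbit speed at r₁ (vis-viva): v_p = √[μ(2/r₁ − 1/a_t)] = 9.721 km/s.
First burn Δv₁ = |v_p − v₁| = 2.419 km/s.
Circular speed at r₂: v₂ = √(μ/r₂) = 2.617 km/s.
Transfer-orbit speed at r₂: v_a = √[μ(2/r₂ − 1/a_t)] = 1.249 km/s.
Second burn Δv₂ = |v₂ − v_a| = 1.368 km/s.
Total Δv = Δv₁ + Δv₂ = 3.787 km/s.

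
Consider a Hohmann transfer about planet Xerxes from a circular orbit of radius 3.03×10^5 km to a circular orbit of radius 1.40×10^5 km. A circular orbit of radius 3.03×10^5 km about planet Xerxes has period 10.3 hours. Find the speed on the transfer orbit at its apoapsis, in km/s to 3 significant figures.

v = 40.8 km/s

From Kepler's third law T² = 4π²r³/μ at r = 3.03×10^5 km, T = 10.3 hours = 10.3 × 3600 s = 37080 s: μ = 4π²r³/T² = 7.98745×10^8 km³/s².
The Hohmann ellipse has a_t = (r₁ + r₂)/2 = 2.215×10^5 km.
At apoapsis, r = 3.030×10^5 km.
Vis-viva: v = √[μ(2/r − 1/a_t)] = √[7.98745×10^8 × (2/3.030×10^5 − 1/2.215×10^5)] = 40.82 km/s.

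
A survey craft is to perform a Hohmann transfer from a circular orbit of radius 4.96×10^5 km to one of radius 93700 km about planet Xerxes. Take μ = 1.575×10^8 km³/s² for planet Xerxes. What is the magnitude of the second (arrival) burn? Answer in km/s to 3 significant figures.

Δv₂ = 12.2 km/s

Semi-major axis of the transfer orbit: a_t = (4.960×10^5 + 93700)/2 = 2.9485×10^5 km.
Circular speed at r = 93700 km: v_c = √(μ/r) = 41.00 km/s.
Vis-viva on the transfer ellipse at r = 93700 km gives v_t = √[μ(2/r − 1/a_t)] = 53.18 km/s.
Δv₂ = |v_t − v_c| = |53.18 − 41.00| = 12.18 km/s.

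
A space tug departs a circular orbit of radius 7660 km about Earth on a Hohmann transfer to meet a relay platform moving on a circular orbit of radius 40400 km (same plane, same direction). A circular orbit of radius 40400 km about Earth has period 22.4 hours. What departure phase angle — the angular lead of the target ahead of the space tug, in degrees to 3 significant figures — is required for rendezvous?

From Kepler's third law T² = 4π²r³/μ at r = 40400 km, T = 22.4 hours = 22.4 × 3600 s = 80640 s: μ = 4π²r³/T² = 4.00316×10^5 km³/s².
Semi-major axis of the transfer orbit: a_t = (7660 + 40400)/2 = 24030 km.
The half-period of the transfer ellipse is t = π√(a_t³/μ) = 18496 s.
The target's mean motion on its circular orbit is ω₂ = √(μ/r₂³) = 7.7916×10^-5 rad/s.
Angle swept by the target during transfer: ω₂·t = 1.4411 rad = 82.57°.
The space tug traverses 180° on the transfer ellipse, so the target must lead by 180° − 82.57° = 97.4°.

φ = 97.4°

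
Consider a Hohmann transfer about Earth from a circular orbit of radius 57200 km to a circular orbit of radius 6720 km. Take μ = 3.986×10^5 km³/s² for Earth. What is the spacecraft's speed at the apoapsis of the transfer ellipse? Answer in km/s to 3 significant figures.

v = 1.21 km/s

Transfer-ellipse semi-major axis a_t = (r₁ + r₂)/2 = (57200 + 6720)/2 = 31960 km.
At apoapsis, r = 57200 km.
Applying v² = μ(2/r − 1/a_t): v = 1.210 km/s.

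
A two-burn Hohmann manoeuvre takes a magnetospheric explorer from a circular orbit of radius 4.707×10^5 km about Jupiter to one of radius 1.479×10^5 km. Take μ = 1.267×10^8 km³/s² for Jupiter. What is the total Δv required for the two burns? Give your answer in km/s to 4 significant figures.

Δv = 11.90 km/s

The Hohmann ellipse has a_t = (r₁ + r₂)/2 = 3.093×10^5 km.
At r₁ the circular-orbit speed is v₁ = √(μ/r₁) = 16.4065 km/s.
On the transfer ellipse at r₁, vis-viva gives v_a = √[μ(2/r₁ − 1/a_t)] = 11.3452 km/s.
First burn Δv₁ = |v_a − v₁| = 5.061 km/s.
Circular speed at r₂: v₂ = √(μ/r₂) = 29.269 km/s.
Transfer-orbit speed at r₂: v_p = √[μ(2/r₂ − 1/a_t)] = 36.107 km/s.
Second burn Δv₂ = |v₂ − v_p| = 6.838 km/s.
Δv = Δv₁ + Δv₂ = 5.061 + 6.838 = 11.90 km/s.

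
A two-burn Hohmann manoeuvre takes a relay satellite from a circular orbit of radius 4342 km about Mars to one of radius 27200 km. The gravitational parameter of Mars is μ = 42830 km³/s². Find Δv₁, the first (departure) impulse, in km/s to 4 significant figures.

The Hohmann ellipse has a_t = (r₁ + r₂)/2 = 15771 km.
Circular speed at r = 4342 km: v_c = √(μ/r) = 3.1407 km/s.
Transfer-orbit speed at the same r (vis-viva, a = a_t): v_t = √[μ(2/r − 1/a_t)] = 4.1246 km/s.
Δv₁ = |v_t − v_c| = |4.1246 − 3.1407| = 0.9839 km/s.

Δv₁ = 0.9839 km/s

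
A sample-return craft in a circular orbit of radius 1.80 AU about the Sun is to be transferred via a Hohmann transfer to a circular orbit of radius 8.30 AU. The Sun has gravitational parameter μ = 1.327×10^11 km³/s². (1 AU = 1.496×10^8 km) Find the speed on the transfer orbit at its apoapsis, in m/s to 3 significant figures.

v = 6170 m/s

In km: r₁ = 1.80 × 1.496×10^8 = 2.6928×10^8 km; r₂ = 8.30 × 1.496×10^8 = 1.24168×10^9 km.
Transfer-ellipse semi-major axis a_t = (r₁ + r₂)/2 = (2.6928×10^8 + 1.24168×10^9)/2 = 7.5548×10^8 km.
At apoapsis, r = 1.24168×10^9 km.
From the vis-viva equation, v = √[μ(2/r − 1/a_t)] = 6.172 km/s.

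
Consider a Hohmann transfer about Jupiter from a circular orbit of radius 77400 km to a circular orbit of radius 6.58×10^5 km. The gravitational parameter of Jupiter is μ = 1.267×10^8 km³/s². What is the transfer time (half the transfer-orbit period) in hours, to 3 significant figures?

t = 17.3 hours

Semi-major axis of the transfer orbit: a_t = (77400 + 6.580×10^5)/2 = 3.677×10^5 km.
Transfer time t = π√(a_t³/μ) = π√((3.677×10^5)³ / 1.267×10^8) = 62230 s.
Converting: 62230 s ÷ 3600 s/hour = 17.3 hours.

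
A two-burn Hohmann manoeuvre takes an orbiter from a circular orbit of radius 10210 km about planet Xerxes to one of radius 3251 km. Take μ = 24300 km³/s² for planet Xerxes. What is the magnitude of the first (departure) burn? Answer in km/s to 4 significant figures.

Transfer-ellipse semi-major axis a_t = (r₁ + r₂)/2 = (10210 + 3251)/2 = 6730.5 km.
On the circular orbit at r = 10210 km, v_c = √(μ/r) = 1.5427 km/s.
Vis-viva on the transfer ellipse at r = 10210 km gives v_t = √[μ(2/r − 1/a_t)] = 1.0722 km/s.
Δv₁ = |v_t − v_c| = |1.0722 − 1.5427| = 0.4705 km/s.

Δv₁ = 0.4705 km/s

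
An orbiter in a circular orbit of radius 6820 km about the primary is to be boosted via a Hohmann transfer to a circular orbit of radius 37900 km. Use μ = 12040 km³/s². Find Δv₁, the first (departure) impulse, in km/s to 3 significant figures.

Δv₁ = 0.401 km/s

Semi-major axis of the transfer orbit: a_t = (6820 + 37900)/2 = 22360 km.
Circular speed at r = 6820 km: v_c = √(μ/r) = 1.32868 km/s.
Transfer-orbit speed at the same r (vis-viva, a = a_t): v_t = √[μ(2/r − 1/a_t)] = 1.72984 km/s.
Δv₁ = |v_t − v_c| = |1.72984 − 1.32868| = 0.4012 km/s.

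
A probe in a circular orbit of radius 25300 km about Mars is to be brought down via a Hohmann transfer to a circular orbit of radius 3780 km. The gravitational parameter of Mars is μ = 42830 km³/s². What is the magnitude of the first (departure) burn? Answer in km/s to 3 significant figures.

The Hohmann ellipse has a_t = (r₁ + r₂)/2 = 14540 km.
On the circular orbit at r = 25300 km, v_c = √(μ/r) = 1.3011 km/s.
Transfer-orbit speed at the same r (vis-viva, a = a_t): v_t = √[μ(2/r − 1/a_t)] = 0.66340 km/s.
Δv₁ = |v_t − v_c| = |0.66340 − 1.3011| = 0.6377 km/s.

Δv₁ = 0.638 km/s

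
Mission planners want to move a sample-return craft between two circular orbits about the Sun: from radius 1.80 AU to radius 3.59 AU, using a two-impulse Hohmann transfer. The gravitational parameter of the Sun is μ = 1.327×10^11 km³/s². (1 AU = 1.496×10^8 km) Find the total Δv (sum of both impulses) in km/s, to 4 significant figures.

In km: r₁ = 1.80 × 1.496×10^8 = 2.6928×10^8 km; r₂ = 3.59 × 1.496×10^8 = 5.37064×10^8 km.
Semi-major axis of the transfer orbit: a_t = (2.6928×10^8 + 5.37064×10^8)/2 = 4.03172×10^8 km.
Circular speed at r₁: v₁ = √(μ/r₁) = √(1.327×10^11/2.6928×10^8) = 22.199 km/s.
Transfer-orbit speed at r₁ (vis-viva): v_p = √[μ(2/r₁ − 1/a_t)] = 25.621 km/s.
First burn Δv₁ = |v_p − v₁| = 3.422 km/s.
At r₂, v₂ = √(μ/r₂) = 15.719 km/s.
Transfer-orbit speed at r₂: v_a = √[μ(2/r₂ − 1/a_t)] = 12.846 km/s.
Second burn Δv₂ = |v₂ − v_a| = 2.873 km/s.
Total Δv = Δv₁ + Δv₂ = 6.295 km/s.

Δv = 6.295 km/s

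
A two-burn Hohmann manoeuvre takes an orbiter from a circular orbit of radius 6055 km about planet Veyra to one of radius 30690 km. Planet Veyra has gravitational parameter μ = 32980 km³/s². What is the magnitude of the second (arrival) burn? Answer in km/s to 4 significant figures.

Transfer-ellipse semi-major axis a_t = (r₁ + r₂)/2 = (6055 + 30690)/2 = 18372.5 km.
Circular speed at r = 30690 km: v_c = √(μ/r) = 1.0366 km/s.
Transfer-orbit speed at the same r (vis-viva, a = a_t): v_t = √[μ(2/r − 1/a_t)] = 0.59511 km/s.
Δv₂ = |v_t − v_c| = |0.59511 − 1.0366| = 0.4415 km/s.

Δv₂ = 0.4415 km/s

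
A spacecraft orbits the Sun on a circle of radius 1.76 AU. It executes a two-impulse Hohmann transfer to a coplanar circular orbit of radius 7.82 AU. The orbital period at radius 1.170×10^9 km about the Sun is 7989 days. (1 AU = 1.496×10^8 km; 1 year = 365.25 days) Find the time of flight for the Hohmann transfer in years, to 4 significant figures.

t = 5.242 years

From Kepler's third law T² = 4π²r³/μ at r = 1.170×10^9 km, T = 7989 days = 7989 × 86400 s = 6.902496×10^8 s: μ = 4π²r³/T² = 1.32710×10^11 km³/s².
In km: r₁ = 1.76 × 1.496×10^8 = 2.63296×10^8 km; r₂ = 7.82 × 1.496×10^8 = 1.169872×10^9 km.
The Hohmann ellipse has a_t = (r₁ + r₂)/2 = 7.16584×10^8 km.
Half the transfer-orbit period gives t = π√(a_t³/μ) = 1.6542×10^8 s.
Converting: 1.6542×10^8 s ÷ 3.15576×10^7 s/year (365.25 × 86400) = 5.242 years.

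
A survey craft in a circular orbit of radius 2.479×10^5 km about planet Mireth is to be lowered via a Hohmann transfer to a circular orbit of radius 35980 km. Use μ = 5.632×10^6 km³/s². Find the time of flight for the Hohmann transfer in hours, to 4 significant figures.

t = 19.66 hours

Semi-major axis of the transfer orbit: a_t = (2.479×10^5 + 35980)/2 = 1.4194×10^5 km.
By Kepler's third law the transfer-orbit period is T = 2π√(a_t³/μ), so t = T/2 = 70790 s.
Converting: 70790 s ÷ 3600 s/hour = 19.66 hours.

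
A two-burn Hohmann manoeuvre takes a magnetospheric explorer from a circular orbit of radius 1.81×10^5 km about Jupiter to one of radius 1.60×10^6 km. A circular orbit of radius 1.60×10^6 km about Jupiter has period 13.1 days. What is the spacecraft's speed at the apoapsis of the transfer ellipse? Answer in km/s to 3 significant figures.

v = 4.00 km/s

From Kepler's third law T² = 4π²r³/μ at r = 1.60×10^6 km, T = 13.1 days = 13.1 × 86400 s = 1.13184×10^6 s: μ = 4π²r³/T² = 1.26226×10^8 km³/s².
Semi-major axis of the transfer orbit: a_t = (1.810×10^5 + 1.600×10^6)/2 = 8.905×10^5 km.
The apoapsis of the transfer ellipse is at r = 1.600×10^6 km.
Applying v² = μ(2/r − 1/a_t): v = 4.004 km/s.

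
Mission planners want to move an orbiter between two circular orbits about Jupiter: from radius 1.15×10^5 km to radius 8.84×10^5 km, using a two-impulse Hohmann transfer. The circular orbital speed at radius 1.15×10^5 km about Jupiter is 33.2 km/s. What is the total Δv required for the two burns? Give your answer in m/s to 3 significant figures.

From the circular-orbit relation v² = μ/r at r = 1.15×10^5 km: μ = v²r = (33.2)² × 1.15×10^5 = 1.26758×10^8 km³/s².
Transfer-ellipse semi-major axis a_t = (r₁ + r₂)/2 = (1.150×10^5 + 8.840×10^5)/2 = 4.995×10^5 km.
At r₁ the circular-orbit speed is v₁ = √(μ/r₁) = 33.20 km/s.
On the transfer ellipse at r₁, vis-viva equation gives v_p = √[μ(2/r₁ − 1/a_t)] = 44.17 km/s.
First burn Δv₁ = |v_p − v₁| = 10.97 km/s.
At r₂, v₂ = √(μ/r₂) = 11.975 km/s.
Transfer-orbit speed at r₂: v_a = √[μ(2/r₂ − 1/a_t)] = 5.7457 km/s.
Second burn Δv₂ = |v₂ − v_a| = 6.229 km/s.
Total Δv = Δv₁ + Δv₂ = 17.20 km/s.

Δv = 17200 m/s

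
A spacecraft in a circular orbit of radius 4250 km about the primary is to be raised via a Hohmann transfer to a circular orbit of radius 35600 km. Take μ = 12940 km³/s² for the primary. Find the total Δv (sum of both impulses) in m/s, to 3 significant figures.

Δv = 912 m/s

Transfer-ellipse semi-major axis a_t = (r₁ + r₂)/2 = (4250 + 35600)/2 = 19925 km.
At r₁ the circular-orbit speed is v₁ = √(μ/r₁) = 1.74491 km/s.
On the transfer ellipse at r₁, v² = μ(2/r − 1/a) gives v_p = √[μ(2/r₁ − 1/a_t)] = 2.33238 km/s.
First burn Δv₁ = |v_p − v₁| = 0.58747 km/s.
Circular speed at r₂: v₂ = √(μ/r₂) = 0.602896 km/s.
Transfer-orbit speed at r₂: v_a = √[μ(2/r₂ − 1/a_t)] = 0.278444 km/s.
Second burn Δv₂ = |v₂ − v_a| = 0.32445 km/s.
Δv = Δv₁ + Δv₂ = 0.58747 + 0.32445 = 0.9119 km/s.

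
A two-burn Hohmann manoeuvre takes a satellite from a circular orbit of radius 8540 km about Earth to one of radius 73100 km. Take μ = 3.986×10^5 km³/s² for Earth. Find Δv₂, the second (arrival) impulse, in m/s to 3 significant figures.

Semi-major axis of the transfer orbit: a_t = (8540 + 73100)/2 = 40820 km.
On the circular orbit at r = 73100 km, v_c = √(μ/r) = 2.335 km/s.
Transfer-orbit speed at the same r (vis-viva, a = a_t): v_t = √[μ(2/r − 1/a_t)] = 1.068 km/s.
Δv₂ = |v_t − v_c| = |1.068 − 2.335| = 1.267 km/s.

Δv₂ = 1270 m/s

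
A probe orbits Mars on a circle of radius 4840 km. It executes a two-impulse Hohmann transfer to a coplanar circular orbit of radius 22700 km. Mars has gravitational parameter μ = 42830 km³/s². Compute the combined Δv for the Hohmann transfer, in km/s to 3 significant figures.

Transfer-ellipse semi-major axis a_t = (r₁ + r₂)/2 = (4840 + 22700)/2 = 13770 km.
At r₁ the circular-orbit speed is v₁ = √(μ/r₁) = 2.97476 km/s.
On the transfer ellipse at r₁, vis-viva gives v_p = √[μ(2/r₁ − 1/a_t)] = 3.81942 km/s.
First burn Δv₁ = |v_p − v₁| = 0.8447 km/s.
At r₂, v₂ = √(μ/r₂) = 1.3736 km/s.
Transfer-orbit speed at r₂: v_a = √[μ(2/r₂ − 1/a_t)] = 0.81436 km/s.
Second burn Δv₂ = |v₂ − v_a| = 0.5592 km/s.
Total Δv = Δv₁ + Δv₂ = 1.404 km/s.

Δv = 1.40 km/s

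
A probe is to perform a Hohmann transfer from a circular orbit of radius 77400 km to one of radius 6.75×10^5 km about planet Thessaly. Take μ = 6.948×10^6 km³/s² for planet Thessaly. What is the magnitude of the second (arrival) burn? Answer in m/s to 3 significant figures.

Δv₂ = 1750 m/s

The Hohmann ellipse has a_t = (r₁ + r₂)/2 = 3.762×10^5 km.
Circular speed at r = 6.750×10^5 km: v_c = √(μ/r) = 3.208 km/s.
Vis-viva on the transfer ellipse at r = 6.750×10^5 km gives v_t = √[μ(2/r − 1/a_t)] = 1.455 km/s.
Δv₂ = |v_t − v_c| = |1.455 − 3.208| = 1.753 km/s.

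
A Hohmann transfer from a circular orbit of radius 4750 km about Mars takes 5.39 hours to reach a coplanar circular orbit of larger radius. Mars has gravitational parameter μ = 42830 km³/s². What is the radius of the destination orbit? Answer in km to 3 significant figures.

r₂ = 18800 km

Transfer time t = 5.39 hours = 19404 s, and t = π√(a_t³/μ).
So a_t = (μ t²/π²)^(1/3) = (42830 × (19404)² / π²)^(1/3) = 11778 km.
Since a_t = (r₁ + r₂)/2, r₂ = 2a_t − r₁ = 2×11778 − 4750 = 18806 km.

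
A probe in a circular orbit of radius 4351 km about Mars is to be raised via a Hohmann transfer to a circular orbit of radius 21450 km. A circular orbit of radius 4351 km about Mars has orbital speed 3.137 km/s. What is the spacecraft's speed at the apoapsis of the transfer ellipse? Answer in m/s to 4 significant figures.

v = 820.5 m/s

From the circular-orbit relation v² = μ/r at r = 4351 km: μ = v²r = (3.137)² × 4351 = 42817.2 km³/s².
The Hohmann ellipse has a_t = (r₁ + r₂)/2 = 12900.5 km.
At apoapsis, r = 21450 km.
Applying v² = μ(2/r − 1/a_t): v = 0.8205 km/s.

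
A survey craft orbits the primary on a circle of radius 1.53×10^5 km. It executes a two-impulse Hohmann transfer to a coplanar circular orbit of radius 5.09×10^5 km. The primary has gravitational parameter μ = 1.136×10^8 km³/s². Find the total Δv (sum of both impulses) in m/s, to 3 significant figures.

Transfer-ellipse semi-major axis a_t = (r₁ + r₂)/2 = (1.530×10^5 + 5.090×10^5)/2 = 3.310×10^5 km.
At r₁ the circular-orbit speed is v₁ = √(μ/r₁) = 27.249 km/s.
On the transfer ellipse at r₁, vis-viva equation gives v_p = √[μ(2/r₁ − 1/a_t)] = 33.790 km/s.
First burn Δv₁ = |v_p − v₁| = 6.541 km/s.
At r₂, v₂ = √(μ/r₂) = 14.939 km/s.
Transfer-orbit speed at r₂: v_a = √[μ(2/r₂ − 1/a_t)] = 10.157 km/s.
Second burn Δv₂ = |v₂ − v_a| = 4.782 km/s.
Total Δv = Δv₁ + Δv₂ = 11.32 km/s.

Δv = 11300 m/s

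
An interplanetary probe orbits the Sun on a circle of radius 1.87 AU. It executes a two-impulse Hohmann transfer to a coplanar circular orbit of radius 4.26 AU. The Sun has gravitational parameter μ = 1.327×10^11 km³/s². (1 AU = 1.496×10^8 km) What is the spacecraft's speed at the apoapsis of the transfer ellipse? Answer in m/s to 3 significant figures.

v = 11300 m/s

In km: r₁ = 1.87 × 1.496×10^8 = 2.79752×10^8 km; r₂ = 4.26 × 1.496×10^8 = 6.37296×10^8 km.
Transfer-ellipse semi-major axis a_t = (r₁ + r₂)/2 = (2.79752×10^8 + 6.37296×10^8)/2 = 4.58524×10^8 km.
The apoapsis of the transfer ellipse is at r = 6.37296×10^8 km.
Vis-viva: v = √[μ(2/r − 1/a_t)] = √[1.327×10^11 × (2/6.37296×10^8 − 1/4.58524×10^8)] = 11.27 km/s.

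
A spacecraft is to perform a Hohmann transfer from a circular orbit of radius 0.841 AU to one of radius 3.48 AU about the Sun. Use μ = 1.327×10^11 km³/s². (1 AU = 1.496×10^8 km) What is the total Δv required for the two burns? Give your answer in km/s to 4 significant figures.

In km: r₁ = 0.841 × 1.496×10^8 = 1.258136×10^8 km; r₂ = 3.48 × 1.496×10^8 = 5.20608×10^8 km.
The Hohmann ellipse has a_t = (r₁ + r₂)/2 = 3.232108×10^8 km.
Circular speed at r₁: v₁ = √(μ/r₁) = √(1.327×10^11/1.258136×10^8) = 32.47668 km/s.
On the transfer ellipse at r₁, vis-viva equation gives v_p = √[μ(2/r₁ − 1/a_t)] = 41.21774 km/s.
First burn Δv₁ = |v_p − v₁| = 8.7411 km/s.
At r₂, v₂ = √(μ/r₂) = 15.96541 km/s.
Transfer-orbit speed at r₂: v_a = √[μ(2/r₂ − 1/a_t)] = 9.960953 km/s.
Second burn Δv₂ = |v₂ − v_a| = 6.0045 km/s.
Total Δv = Δv₁ + Δv₂ = 14.75 km/s.

Δv = 14.75 km/s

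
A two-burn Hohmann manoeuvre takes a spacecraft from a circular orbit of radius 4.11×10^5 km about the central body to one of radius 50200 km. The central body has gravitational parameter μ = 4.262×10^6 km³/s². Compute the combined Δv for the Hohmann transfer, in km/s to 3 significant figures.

Transfer-ellipse semi-major axis a_t = (r₁ + r₂)/2 = (4.110×10^5 + 50200)/2 = 2.306×10^5 km.
Circular speed at r₁: v₁ = √(μ/r₁) = √(4.262×10^6/4.110×10^5) = 3.220 km/s.
On the transfer ellipse at r₁, vis-viva gives v_a = √[μ(2/r₁ − 1/a_t)] = 1.502 km/s.
First burn Δv₁ = |v_a − v₁| = 1.718 km/s.
Circular speed at r₂: v₂ = √(μ/r₂) = 9.2141 km/s.
Transfer-orbit speed at r₂: v_p = √[μ(2/r₂ − 1/a_t)] = 12.301 km/s.
Second burn Δv₂ = |v₂ − v_p| = 3.087 km/s.
Total Δv = Δv₁ + Δv₂ = 4.805 km/s.

Δv = 4.80 km/s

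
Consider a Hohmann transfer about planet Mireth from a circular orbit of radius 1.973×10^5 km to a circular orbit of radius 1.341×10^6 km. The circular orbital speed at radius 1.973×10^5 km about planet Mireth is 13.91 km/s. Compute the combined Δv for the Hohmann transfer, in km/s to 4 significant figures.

From the circular-orbit relation v² = μ/r at r = 1.973×10^5 km: μ = v²r = (13.91)² × 1.973×10^5 = 3.81752×10^7 km³/s².
The Hohmann ellipse has a_t = (r₁ + r₂)/2 = 7.6915×10^5 km.
Circular speed at r₁: v₁ = √(μ/r₁) = √(3.81752×10^7/1.973×10^5) = 13.910 km/s.
On the transfer ellipse at r₁, vis-viva equation gives v_p = √[μ(2/r₁ − 1/a_t)] = 18.367 km/s.
First burn Δv₁ = |v_p − v₁| = 4.457 km/s.
Circular speed at r₂: v₂ = √(μ/r₂) = 5.3355 km/s.
Transfer-orbit speed at r₂: v_a = √[μ(2/r₂ − 1/a_t)] = 2.7023 km/s.
Second burn Δv₂ = |v₂ − v_a| = 2.633 km/s.
Total Δv = Δv₁ + Δv₂ = 7.090 km/s.

Δv = 7.090 km/s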